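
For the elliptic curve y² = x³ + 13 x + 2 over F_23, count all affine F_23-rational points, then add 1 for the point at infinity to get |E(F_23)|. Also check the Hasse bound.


Affine points = {(0, 5), (0, 18), (1, 4), (1, 19), (2, 6), (2, 17), (4, 7), (4, 16), (5, 10), (5, 13), (11, 2), (11, 21), (12, 0), (19, 1), (19, 22)}; affine count = 15; |E(F_23)| = 16.

Discriminant check: Δ ∝ 4a³ + 27b² = 4·13³ + 27·2² = 4·2197 + 27·4 ≡ 18 (mod 23). Nonzero ⇒ E is nonsingular.
For each x ∈ F_23, compute rhs = x³ + 13·x + 2 mod 23, then count y ∈ F_23 with y² ≡ rhs.
  x = 0: rhs = 2, matching y values: 5, 18 (2 points).
  x = 1: rhs = 16, matching y values: 4, 19 (2 points).
  x = 2: rhs = 13, matching y values: 6, 17 (2 points).
  x = 3: rhs = 22, matching y values: none (0 points).
  x = 4: rhs = 3, matching y values: 7, 16 (2 points).
  x = 5: rhs = 8, matching y values: 10, 13 (2 points).
  x = 6: rhs = 20, matching y values: none (0 points).
  x = 7: rhs = 22, matching y values: none (0 points).
  x = 8: rhs = 20, matching y values: none (0 points).
  x = 9: rhs = 20, matching y values: none (0 points).
  x = 10: rhs = 5, matching y values: none (0 points).
  x = 11: rhs = 4, matching y values: 2, 21 (2 points).
  x = 12: rhs = 0, matching y values: 0 (1 points).
  x = 13: rhs = 22, matching y values: none (0 points).
  x = 14: rhs = 7, matching y values: none (0 points).
  x = 15: rhs = 7, matching y values: none (0 points).
  x = 16: rhs = 5, matching y values: none (0 points).
  x = 17: rhs = 7, matching y values: none (0 points).
  x = 18: rhs = 19, matching y values: none (0 points).
  x = 19: rhs = 1, matching y values: 1, 22 (2 points).
  x = 20: rhs = 5, matching y values: none (0 points).
  x = 21: rhs = 14, matching y values: none (0 points).
  x = 22: rhs = 11, matching y values: none (0 points).
Total affine count: 15.
Full point count |E(F_23)| = 15 + 1 = 16.
Hasse bound: |16 − (23+1)| = |-8| = 8 ≤ 2√23 ≈ 9.5917 ✓.


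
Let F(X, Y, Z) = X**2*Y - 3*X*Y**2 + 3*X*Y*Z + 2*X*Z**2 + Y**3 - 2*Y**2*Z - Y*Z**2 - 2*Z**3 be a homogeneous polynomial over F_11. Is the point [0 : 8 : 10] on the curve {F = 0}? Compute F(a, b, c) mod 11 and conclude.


F(0,8,10) ≡ 7 (mod 11); P is NOT on the curve.

Evaluate F(0, 8, 10) term-by-term (mod 11).
  X**2*Y ↦ 1·0·8·1 = 0
  -3*X*Y**2 ↦ -3·0·64·1 = 0
  3*X*Y*Z ↦ 3·0·8·10 = 0
  2*X*Z**2 ↦ 2·0·1·100 = 0
  Y**3 ↦ 1·1·512·1 = 512
  -2*Y**2*Z ↦ -2·1·64·10 = -1280
  -Y*Z**2 ↦ -1·1·8·100 = -800
  -2*Z**3 ↦ -2·1·1·1000 = -2000
Sum: F(0, 8, 10) = (0) + (0) + (0) + (0) + (512) + (-1280) + (-800) + (-2000) = -3568.
Reducing mod 11: -3568 ≡ 7 (mod 11).
Since F(a, b, c) ≡ 7 ≠ 0 (mod 11), P does NOT lie on the curve.


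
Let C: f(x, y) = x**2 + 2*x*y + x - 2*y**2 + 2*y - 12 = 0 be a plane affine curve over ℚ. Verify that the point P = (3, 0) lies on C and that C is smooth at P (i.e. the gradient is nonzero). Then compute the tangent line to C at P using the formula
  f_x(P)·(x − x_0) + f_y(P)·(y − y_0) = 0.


Tangent line at P: 7*x + 8*y - 21 = 0.

Step 1: f(3, 0) = 0, so P lies on C.
Step 2: partial derivatives
  f_x(x, y) = 2*x + 2*y + 1, f_y(x, y) = 2*x - 4*y + 2.
  f_x(P) = 7, f_y(P) = 8 (gradient nonzero, so P is smooth).
Step 3: tangent line at P: 7·(x − 3) + 8·(y − 0) = 0.
Expanding: 7*x + 8*y - 21 = 0.


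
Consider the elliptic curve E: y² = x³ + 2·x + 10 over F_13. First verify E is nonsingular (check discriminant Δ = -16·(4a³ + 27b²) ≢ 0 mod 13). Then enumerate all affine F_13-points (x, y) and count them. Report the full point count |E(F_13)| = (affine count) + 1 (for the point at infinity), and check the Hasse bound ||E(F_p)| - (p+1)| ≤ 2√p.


Affine points = {(0, 6), (0, 7), (1, 0), (2, 3), (2, 10), (3, 2), (3, 11), (4, 2), (4, 11), (6, 2), (6, 11), (7, 4), (7, 9), (9, 4), (9, 9), (10, 4), (10, 9)}; affine count = 17; |E(F_13)| = 18.

Discriminant check: Δ ∝ 4a³ + 27b² = 4·2³ + 27·10² = 4·8 + 27·100 ≡ 2 (mod 13). Nonzero ⇒ E is nonsingular.
For each x ∈ F_13, compute rhs = x³ + 2·x + 10 mod 13, then count y ∈ F_13 with y² ≡ rhs.
  x = 0: rhs = 10, matching y values: 6, 7 (2 points).
  x = 1: rhs = 0, matching y values: 0 (1 points).
  x = 2: rhs = 9, matching y values: 3, 10 (2 points).
  x = 3: rhs = 4, matching y values: 2, 11 (2 points).
  x = 4: rhs = 4, matching y values: 2, 11 (2 points).
  x = 5: rhs = 2, matching y values: none (0 points).
  x = 6: rhs = 4, matching y values: 2, 11 (2 points).
  x = 7: rhs = 3, matching y values: 4, 9 (2 points).
  x = 8: rhs = 5, matching y values: none (0 points).
  x = 9: rhs = 3, matching y values: 4, 9 (2 points).
  x = 10: rhs = 3, matching y values: 4, 9 (2 points).
  x = 11: rhs = 11, matching y values: none (0 points).
  x = 12: rhs = 7, matching y values: none (0 points).
Total affine count: 17.
Full point count |E(F_13)| = 17 + 1 = 18.
Hasse bound: |18 − (13+1)| = |4| = 4 ≤ 2√13 ≈ 7.2111 ✓.


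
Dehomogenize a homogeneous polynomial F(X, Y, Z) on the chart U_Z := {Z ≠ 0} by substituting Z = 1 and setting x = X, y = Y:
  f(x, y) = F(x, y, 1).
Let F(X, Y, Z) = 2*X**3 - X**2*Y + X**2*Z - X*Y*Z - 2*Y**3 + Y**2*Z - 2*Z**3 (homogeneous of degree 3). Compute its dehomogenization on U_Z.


f(x, y) = 2*x**3 - x**2*y + x**2 - x*y - 2*y**3 + y**2 - 2

On U_Z we set Z = 1. Each monomial c·X^i·Y^j·Z^k in F becomes c·x^i·y^j·1^k = c·x^i·y^j.
Substituting Z = 1: F(X, Y, 1) = 2*x**3 - x**2*y + x**2 - x*y - 2*y**3 + y**2 - 2.
Note: deg(f) ≤ deg(F) = 3; strict inequality happens when F is divisible by Z (lost terms).


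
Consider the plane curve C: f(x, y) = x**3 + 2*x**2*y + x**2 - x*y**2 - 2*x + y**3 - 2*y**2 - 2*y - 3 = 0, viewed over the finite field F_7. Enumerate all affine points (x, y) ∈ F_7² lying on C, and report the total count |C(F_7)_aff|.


Affine F_7-points: {(0, 2), (0, 3), (0, 4), (1, 2), (1, 6), (2, 3), (5, 3)}; count = 7.

For each of the 49 pairs (x, y) ∈ F_7², evaluate f(x, y) mod 7. Record the zeros.
  x = 0: [0↦4, 1↦1, 2↦0, 3↦0, 4↦0, 5↦6, 6↦3]  zeros at y ∈ {2, 3, 4}
  x = 1: [0↦4, 1↦2, 2↦0, 3↦4, 4↦6, 5↦5, 6↦0]  zeros at y ∈ {2, 6}
  x = 2: [0↦5, 1↦1, 2↦2, 3↦0, 4↦1, 5↦4, 6↦1]  zeros at y ∈ {3}
  x = 3: [0↦6, 1↦4, 2↦5, 3↦1, 4↦5, 5↦2, 6↦5]  zeros at y ∈ ∅
  x = 4: [0↦6, 1↦3, 2↦1, 3↦6, 4↦3, 5↦5, 6↦4]  zeros at y ∈ ∅
  x = 5: [0↦4, 1↦4, 2↦3, 3↦0, 4↦1, 5↦5, 6↦4]  zeros at y ∈ {3}
  x = 6: [0↦6, 1↦6, 2↦3, 3↦3, 4↦5, 5↦1, 6↦4]  zeros at y ∈ ∅
Collecting zeros: affine points = {(0, 2), (0, 3), (0, 4), (1, 2), (1, 6), (2, 3), (5, 3)}.
Total count |C(F_7)_aff| = 7.


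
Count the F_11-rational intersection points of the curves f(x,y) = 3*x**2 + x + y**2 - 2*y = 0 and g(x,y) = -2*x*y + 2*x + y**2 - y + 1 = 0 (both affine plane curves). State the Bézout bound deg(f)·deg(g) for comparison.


Common zeros: {(7, 2)}; count = 1; Bézout bound = 4.

deg(f) = 2, deg(g) = 2, so Bézout bound = 4.
Scan x ∈ F_11. For each x, list the y ∈ F_11 with f(x, y) ≡ 0 and those with g(x, y) ≡ 0 (mod 11); the common zeros in that column are the intersection.
  x = 0: f ≡ 0 at y ∈ {0, 2}; g ≡ 0 at y ∈ ∅; common: ∅.
  x = 1: f ≡ 0 at y ∈ ∅; g ≡ 0 at y ∈ ∅; common: ∅.
  x = 2: f ≡ 0 at y ∈ {4, 9}; g ≡ 0 at y ∈ {6, 10}; common: ∅.
  x = 3: f ≡ 0 at y ∈ {3, 10}; g ≡ 0 at y ∈ ∅; common: ∅.
  x = 4: f ≡ 0 at y ∈ {3, 10}; g ≡ 0 at y ∈ {4, 5}; common: ∅.
  x = 5: f ≡ 0 at y ∈ {4, 9}; g ≡ 0 at y ∈ {0}; common: ∅.
  x = 6: f ≡ 0 at y ∈ ∅; g ≡ 0 at y ∈ ∅; common: ∅.
  x = 7: f ≡ 0 at y ∈ {0, 2}; g ≡ 0 at y ∈ {2}; common: {2}.
  x = 8: f ≡ 0 at y ∈ ∅; g ≡ 0 at y ∈ {8, 9}; common: ∅.
  x = 9: f ≡ 0 at y ∈ ∅; g ≡ 0 at y ∈ ∅; common: ∅.
  x = 10: f ≡ 0 at y ∈ ∅; g ≡ 0 at y ∈ {3, 7}; common: ∅.
Collecting: common zeros = {(7, 2)}, so the count is 1.
Comparison with the Bézout bound: 1 ≤ 4 = deg(f)·deg(g), as expected for curves with no common component (the affine F_11-count falls short of the bound because intersections may lie at infinity, over extension fields, or carry multiplicity).


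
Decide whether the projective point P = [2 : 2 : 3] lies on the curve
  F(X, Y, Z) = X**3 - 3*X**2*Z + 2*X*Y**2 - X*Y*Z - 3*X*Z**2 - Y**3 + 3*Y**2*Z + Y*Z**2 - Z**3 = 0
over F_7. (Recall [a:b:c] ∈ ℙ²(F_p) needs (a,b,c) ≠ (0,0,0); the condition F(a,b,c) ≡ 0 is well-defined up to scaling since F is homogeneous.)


F(2,2,3) ≡ 4 (mod 7); P is NOT on the curve.

Evaluate F(2, 2, 3) term-by-term (mod 7).
  X**3 ↦ 1·8·1·1 = 8
  -3*X**2*Z ↦ -3·4·1·3 = -36
  2*X*Y**2 ↦ 2·2·4·1 = 16
  -X*Y*Z ↦ -1·2·2·3 = -12
  -3*X*Z**2 ↦ -3·2·1·9 = -54
  -Y**3 ↦ -1·1·8·1 = -8
  3*Y**2*Z ↦ 3·1·4·3 = 36
  Y*Z**2 ↦ 1·1·2·9 = 18
  -Z**3 ↦ -1·1·1·27 = -27
Sum: F(2, 2, 3) = (8) + (-36) + (16) + (-12) + (-54) + (-8) + (36) + (18) + (-27) = -59.
Reducing mod 7: -59 ≡ 4 (mod 7).
Since F(a, b, c) ≡ 4 ≠ 0 (mod 7), P does NOT lie on the curve.


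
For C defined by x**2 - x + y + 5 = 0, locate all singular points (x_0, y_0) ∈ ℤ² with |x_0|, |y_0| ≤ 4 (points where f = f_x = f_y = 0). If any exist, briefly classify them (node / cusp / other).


No singular points in the scanned grid; C is smooth there.

Compute partial derivatives:
  f_x = 2*x - 1.
  f_y = 1.
f_y = 1 is a nonzero constant, so f_y never vanishes: no point (x, y) can satisfy f = f_x = f_y = 0. In particular no (x, y) ∈ {−4, ..., 4}² is singular; the curve is smooth.


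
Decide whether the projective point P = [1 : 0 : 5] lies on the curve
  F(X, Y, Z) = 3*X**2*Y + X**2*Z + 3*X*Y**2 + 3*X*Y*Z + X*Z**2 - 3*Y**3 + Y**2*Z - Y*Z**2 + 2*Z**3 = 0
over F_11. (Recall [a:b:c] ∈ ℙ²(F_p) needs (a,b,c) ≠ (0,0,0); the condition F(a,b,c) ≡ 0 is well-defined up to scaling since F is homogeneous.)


F(1,0,5) ≡ 5 (mod 11); P is NOT on the curve.

Evaluate F(1, 0, 5) term-by-term (mod 11).
  3*X**2*Y ↦ 3·1·0·1 = 0
  X**2*Z ↦ 1·1·1·5 = 5
  3*X*Y**2 ↦ 3·1·0·1 = 0
  3*X*Y*Z ↦ 3·1·0·5 = 0
  X*Z**2 ↦ 1·1·1·25 = 25
  -3*Y**3 ↦ -3·1·0·1 = 0
  Y**2*Z ↦ 1·1·0·5 = 0
  -Y*Z**2 ↦ -1·1·0·25 = 0
  2*Z**3 ↦ 2·1·1·125 = 250
Sum: F(1, 0, 5) = (0) + (5) + (0) + (0) + (25) + (0) + (0) + (0) + (250) = 280.
Reducing mod 11: 280 ≡ 5 (mod 11).
Since F(a, b, c) ≡ 5 ≠ 0 (mod 11), P does NOT lie on the curve.


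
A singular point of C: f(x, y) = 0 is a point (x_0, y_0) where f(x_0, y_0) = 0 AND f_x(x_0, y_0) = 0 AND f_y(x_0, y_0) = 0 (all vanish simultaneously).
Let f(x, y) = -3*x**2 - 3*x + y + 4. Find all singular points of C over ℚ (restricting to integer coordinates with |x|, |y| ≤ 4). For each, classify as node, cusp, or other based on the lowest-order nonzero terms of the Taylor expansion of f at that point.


No singular points in the scanned grid; C is smooth there.

Compute partial derivatives:
  f_x = -6*x - 3.
  f_y = 1.
f_y = 1 is a nonzero constant, so f_y never vanishes: no point (x, y) can satisfy f = f_x = f_y = 0. In particular no (x, y) ∈ {−4, ..., 4}² is singular; the curve is smooth.


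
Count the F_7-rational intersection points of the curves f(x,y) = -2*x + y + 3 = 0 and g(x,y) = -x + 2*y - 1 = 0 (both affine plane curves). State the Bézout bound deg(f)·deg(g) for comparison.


Common zeros: {(0, 4)}; count = 1; Bézout bound = 1.

deg(f) = 1, deg(g) = 1, so Bézout bound = 1.
Scan x ∈ F_7. For each x, list the y ∈ F_7 with f(x, y) ≡ 0 and those with g(x, y) ≡ 0 (mod 7); the common zeros in that column are the intersection.
  x = 0: f ≡ 0 at y ∈ {4}; g ≡ 0 at y ∈ {4}; common: {4}.
  x = 1: f ≡ 0 at y ∈ {6}; g ≡ 0 at y ∈ {1}; common: ∅.
  x = 2: f ≡ 0 at y ∈ {1}; g ≡ 0 at y ∈ {5}; common: ∅.
  x = 3: f ≡ 0 at y ∈ {3}; g ≡ 0 at y ∈ {2}; common: ∅.
  x = 4: f ≡ 0 at y ∈ {5}; g ≡ 0 at y ∈ {6}; common: ∅.
  x = 5: f ≡ 0 at y ∈ {0}; g ≡ 0 at y ∈ {3}; common: ∅.
  x = 6: f ≡ 0 at y ∈ {2}; g ≡ 0 at y ∈ {0}; common: ∅.
Collecting: common zeros = {(0, 4)}, so the count is 1.
Comparison with the Bézout bound: 1 ≤ 1 = deg(f)·deg(g), as expected for curves with no common component (the bound is attained).


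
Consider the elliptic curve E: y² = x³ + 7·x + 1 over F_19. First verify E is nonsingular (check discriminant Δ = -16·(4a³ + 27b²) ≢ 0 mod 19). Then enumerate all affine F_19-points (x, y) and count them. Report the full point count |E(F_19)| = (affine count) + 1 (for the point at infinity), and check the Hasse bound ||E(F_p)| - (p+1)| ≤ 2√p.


Affine points = {(0, 1), (0, 18), (1, 3), (1, 16), (2, 2), (2, 17), (3, 7), (3, 12), (4, 6), (4, 13), (5, 3), (5, 16), (10, 8), (10, 11), (13, 3), (13, 16), (15, 2), (15, 17), (17, 6), (17, 13)}; affine count = 20; |E(F_19)| = 21.

Discriminant check: Δ ∝ 4a³ + 27b² = 4·7³ + 27·1² = 4·343 + 27·1 ≡ 12 (mod 19). Nonzero ⇒ E is nonsingular.
For each x ∈ F_19, compute rhs = x³ + 7·x + 1 mod 19, then count y ∈ F_19 with y² ≡ rhs.
  x = 0: rhs = 1, matching y values: 1, 18 (2 points).
  x = 1: rhs = 9, matching y values: 3, 16 (2 points).
  x = 2: rhs = 4, matching y values: 2, 17 (2 points).
  x = 3: rhs = 11, matching y values: 7, 12 (2 points).
  x = 4: rhs = 17, matching y values: 6, 13 (2 points).
  x = 5: rhs = 9, matching y values: 3, 16 (2 points).
  x = 6: rhs = 12, matching y values: none (0 points).
  x = 7: rhs = 13, matching y values: none (0 points).
  x = 8: rhs = 18, matching y values: none (0 points).
  x = 9: rhs = 14, matching y values: none (0 points).
  x = 10: rhs = 7, matching y values: 8, 11 (2 points).
  x = 11: rhs = 3, matching y values: none (0 points).
  x = 12: rhs = 8, matching y values: none (0 points).
  x = 13: rhs = 9, matching y values: 3, 16 (2 points).
  x = 14: rhs = 12, matching y values: none (0 points).
  x = 15: rhs = 4, matching y values: 2, 17 (2 points).
  x = 16: rhs = 10, matching y values: none (0 points).
  x = 17: rhs = 17, matching y values: 6, 13 (2 points).
  x = 18: rhs = 12, matching y values: none (0 points).
Total affine count: 20.
Full point count |E(F_19)| = 20 + 1 = 21.
Hasse bound: |21 − (19+1)| = |1| = 1 ≤ 2√19 ≈ 8.7178 ✓.


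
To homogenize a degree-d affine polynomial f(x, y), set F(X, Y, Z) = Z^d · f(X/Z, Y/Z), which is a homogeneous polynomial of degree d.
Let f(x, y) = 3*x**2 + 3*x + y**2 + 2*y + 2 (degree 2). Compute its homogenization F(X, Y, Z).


F(X, Y, Z) = 3*X**2 + 3*X*Z + Y**2 + 2*Y*Z + 2*Z**2

deg(f) = 2.
Substitute x = X/Z, y = Y/Z into f, then multiply by Z^2.
  monomial 3·x^2·y^0 ↦ 3·X^2·Y^0·Z^0.
  monomial 3·x^1·y^0 ↦ 3·X^1·Y^0·Z^1.
  monomial 1·x^0·y^2 ↦ 1·X^0·Y^2·Z^0.
  monomial 2·x^0·y^1 ↦ 2·X^0·Y^1·Z^1.
  monomial 2·x^0·y^0 ↦ 2·X^0·Y^0·Z^2.
Collecting: F(X, Y, Z) = 3*X**2 + 3*X*Z + Y**2 + 2*Y*Z + 2*Z**2.


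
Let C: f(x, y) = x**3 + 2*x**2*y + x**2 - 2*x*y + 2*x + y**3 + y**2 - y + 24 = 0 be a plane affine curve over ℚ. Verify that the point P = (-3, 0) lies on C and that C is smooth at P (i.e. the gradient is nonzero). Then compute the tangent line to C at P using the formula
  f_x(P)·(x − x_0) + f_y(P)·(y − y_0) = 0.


Tangent line at P: 23*x + 23*y + 69 = 0.

Step 1: f(-3, 0) = 0, so P lies on C.
Step 2: partial derivatives
  f_x(x, y) = 3*x**2 + 4*x*y + 2*x - 2*y + 2, f_y(x, y) = 2*x**2 - 2*x + 3*y**2 + 2*y - 1.
  f_x(P) = 23, f_y(P) = 23 (gradient nonzero, so P is smooth).
Step 3: tangent line at P: 23·(x − -3) + 23·(y − 0) = 0.
Expanding: 23*x + 23*y + 69 = 0.


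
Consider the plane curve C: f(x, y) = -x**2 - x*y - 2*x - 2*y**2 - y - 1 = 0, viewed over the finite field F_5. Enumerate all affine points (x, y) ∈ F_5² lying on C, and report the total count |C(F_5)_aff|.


Affine F_5-points: {(4, 0)}; count = 1.

For each of the 25 pairs (x, y) ∈ F_5², evaluate f(x, y) mod 5. Record the zeros.
  x = 0: [0↦4, 1↦1, 2↦4, 3↦3, 4↦3]  zeros at y ∈ ∅
  x = 1: [0↦1, 1↦2, 2↦4, 3↦2, 4↦1]  zeros at y ∈ ∅
  x = 2: [0↦1, 1↦1, 2↦2, 3↦4, 4↦2]  zeros at y ∈ ∅
  x = 3: [0↦4, 1↦3, 2↦3, 3↦4, 4↦1]  zeros at y ∈ ∅
  x = 4: [0↦0, 1↦3, 2↦2, 3↦2, 4↦3]  zeros at y ∈ {0}
Collecting zeros: affine points = {(4, 0)}.
Total count |C(F_5)_aff| = 1.


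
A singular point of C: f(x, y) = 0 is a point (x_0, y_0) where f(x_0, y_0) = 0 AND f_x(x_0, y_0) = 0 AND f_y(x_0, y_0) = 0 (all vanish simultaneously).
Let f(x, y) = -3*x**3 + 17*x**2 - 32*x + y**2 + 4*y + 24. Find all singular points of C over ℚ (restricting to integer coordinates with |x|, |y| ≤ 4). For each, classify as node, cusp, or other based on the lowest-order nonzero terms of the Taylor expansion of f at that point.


Singular points: {(2, -2)}; classification: node.

Compute partial derivatives:
  f_x = -9*x**2 + 34*x - 32.
  f_y = 2*y + 4.
Scan x_0 ∈ {−4, ..., 4}. For each x_0, f_y(x_0, y) is a polynomial in y; find its integer roots y ∈ {−4, ..., 4}, then test f_x and f at those candidates.
  x = -4: f_y(-4, y) = 2*y + 4; vanishes at y ∈ {-2}. (-4, -2): f_x = -312 ≠ 0.
  x = -3: f_y(-3, y) = 2*y + 4; vanishes at y ∈ {-2}. (-3, -2): f_x = -215 ≠ 0.
  x = -2: f_y(-2, y) = 2*y + 4; vanishes at y ∈ {-2}. (-2, -2): f_x = -136 ≠ 0.
  x = -1: f_y(-1, y) = 2*y + 4; vanishes at y ∈ {-2}. (-1, -2): f_x = -75 ≠ 0.
  x = 0: f_y(0, y) = 2*y + 4; vanishes at y ∈ {-2}. (0, -2): f_x = -32 ≠ 0.
  x = 1: f_y(1, y) = 2*y + 4; vanishes at y ∈ {-2}. (1, -2): f_x = -7 ≠ 0.
  x = 2: f_y(2, y) = 2*y + 4; vanishes at y ∈ {-2}. (2, -2): f_x = 0, f = 0 — SINGULAR.
  x = 3: f_y(3, y) = 2*y + 4; vanishes at y ∈ {-2}. (3, -2): f_x = -11 ≠ 0.
  x = 4: f_y(4, y) = 2*y + 4; vanishes at y ∈ {-2}. (4, -2): f_x = -40 ≠ 0.
Only singular point on the grid: (2, -2).
Classify: substitute x = 2 + u, y = -2 + v and expand: f = -3*u**3 - u**2 + v**2.
No constant or linear terms (consistent with a singular point). Quadratic part: -u**2 + v**2. Cubic part: -3*u**3.
The quadratic part v**2 - u**2 = (v − u)(v + u) splits into two distinct linear factors, so there are two distinct tangent lines y − -2 = ±(x − 2) — this is a node (ordinary double point).
Classification: node.


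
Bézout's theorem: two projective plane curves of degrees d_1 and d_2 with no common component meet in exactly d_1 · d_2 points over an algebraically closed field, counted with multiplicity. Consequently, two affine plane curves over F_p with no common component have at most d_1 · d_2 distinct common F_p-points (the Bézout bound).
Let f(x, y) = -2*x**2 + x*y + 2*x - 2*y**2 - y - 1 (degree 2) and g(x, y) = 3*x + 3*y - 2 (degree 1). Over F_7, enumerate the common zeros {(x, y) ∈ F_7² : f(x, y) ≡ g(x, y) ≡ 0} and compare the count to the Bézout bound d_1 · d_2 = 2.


Common zeros: ∅; count = 0; Bézout bound = 2.

deg(f) = 2, deg(g) = 1, so Bézout bound = 2.
Scan x ∈ F_7. For each x, list the y ∈ F_7 with f(x, y) ≡ 0 and those with g(x, y) ≡ 0 (mod 7); the common zeros in that column are the intersection.
  x = 0: f ≡ 0 at y ∈ {5}; g ≡ 0 at y ∈ {3}; common: ∅.
  x = 1: f ≡ 0 at y ∈ ∅; g ≡ 0 at y ∈ {2}; common: ∅.
  x = 2: f ≡ 0 at y ∈ ∅; g ≡ 0 at y ∈ {1}; common: ∅.
  x = 3: f ≡ 0 at y ∈ ∅; g ≡ 0 at y ∈ {0}; common: ∅.
  x = 4: f ≡ 0 at y ∈ ∅; g ≡ 0 at y ∈ {6}; common: ∅.
  x = 5: f ≡ 0 at y ∈ ∅; g ≡ 0 at y ∈ {5}; common: ∅.
  x = 6: f ≡ 0 at y ∈ ∅; g ≡ 0 at y ∈ {4}; common: ∅.
Collecting: common zeros = ∅, so the count is 0.
Comparison with the Bézout bound: 0 ≤ 2 = deg(f)·deg(g), as expected for curves with no common component (the affine F_7-count falls short of the bound because intersections may lie at infinity, over extension fields, or carry multiplicity).


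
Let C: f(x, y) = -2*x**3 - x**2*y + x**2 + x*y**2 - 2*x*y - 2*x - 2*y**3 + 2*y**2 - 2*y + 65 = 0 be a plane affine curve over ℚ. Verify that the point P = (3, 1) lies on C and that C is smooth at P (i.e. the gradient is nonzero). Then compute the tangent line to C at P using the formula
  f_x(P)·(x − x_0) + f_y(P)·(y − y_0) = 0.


Tangent line at P: -57*x - 13*y + 184 = 0.

Step 1: f(3, 1) = 0, so P lies on C.
Step 2: partial derivatives
  f_x(x, y) = -6*x**2 - 2*x*y + 2*x + y**2 - 2*y - 2, f_y(x, y) = -x**2 + 2*x*y - 2*x - 6*y**2 + 4*y - 2.
  f_x(P) = -57, f_y(P) = -13 (gradient nonzero, so P is smooth).
Step 3: tangent line at P: -57·(x − 3) + -13·(y − 1) = 0.
Expanding: -57*x - 13*y + 184 = 0.


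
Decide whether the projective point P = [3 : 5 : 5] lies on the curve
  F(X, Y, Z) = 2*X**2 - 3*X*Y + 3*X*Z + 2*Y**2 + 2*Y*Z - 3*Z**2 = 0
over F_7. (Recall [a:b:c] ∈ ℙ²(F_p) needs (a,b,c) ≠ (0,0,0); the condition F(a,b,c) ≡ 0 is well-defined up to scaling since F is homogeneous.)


F(3,5,5) ≡ 1 (mod 7); P is NOT on the curve.

Evaluate F(3, 5, 5) term-by-term (mod 7).
  2*X**2 ↦ 2·9·1·1 = 18
  -3*X*Y ↦ -3·3·5·1 = -45
  3*X*Z ↦ 3·3·1·5 = 45
  2*Y**2 ↦ 2·1·25·1 = 50
  2*Y*Z ↦ 2·1·5·5 = 50
  -3*Z**2 ↦ -3·1·1·25 = -75
Sum: F(3, 5, 5) = (18) + (-45) + (45) + (50) + (50) + (-75) = 43.
Reducing mod 7: 43 ≡ 1 (mod 7).
Since F(a, b, c) ≡ 1 ≠ 0 (mod 7), P does NOT lie on the curve.


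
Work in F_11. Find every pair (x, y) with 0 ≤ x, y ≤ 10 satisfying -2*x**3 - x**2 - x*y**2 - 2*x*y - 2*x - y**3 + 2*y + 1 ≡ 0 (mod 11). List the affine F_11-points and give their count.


Affine F_11-points: {(0, 4), (0, 8), (0, 10), (1, 5), (1, 7), (1, 9), (2, 10), (3, 10), (4, 2), (7, 0), (7, 7), (7, 8), (8, 7), (9, 8)}; count = 14.

For each of the 121 pairs (x, y) ∈ F_11², evaluate f(x, y) mod 11. Record the zeros.
  x = 0: [0↦1, 1↦2, 2↦8, 3↦2, 4↦0, 5↦7, 6↦6, 7↦2, 8↦0, 9↦5, 10↦0]  zeros at y ∈ {4, 8, 10}
  x = 1: [0↦7, 1↦5, 2↦6, 3↦4, 4↦4, 5↦0, 6↦8, 7↦0, 8↦3, 9↦0, 10↦7]  zeros at y ∈ {5, 7, 9}
  x = 2: [0↦10, 1↦5, 2↦1, 3↦3, 4↦5, 5↦1, 6↦7, 7↦6, 8↦3, 9↦3, 10↦0]  zeros at y ∈ {10}
  x = 3: [0↦9, 1↦1, 2↦3, 3↦9, 4↦2, 5↦9, 6↦2, 7↦8, 8↦10, 9↦2, 10↦0]  zeros at y ∈ {10}
  x = 4: [0↦3, 1↦3, 2↦0, 3↦10, 4↦5, 5↦1, 6↦3, 7↦5, 8↦1, 9↦7, 10↦6]  zeros at y ∈ {2}
  x = 5: [0↦2, 1↦10, 2↦2, 3↦5, 4↦2, 5↦9, 6↦9, 7↦7, 8↦8, 9↦6, 10↦6]  zeros at y ∈ ∅
  x = 6: [0↦5, 1↦10, 2↦8, 3↦4, 4↦3, 5↦10, 6↦8, 7↦2, 8↦8, 9↦9, 10↦10]  zeros at y ∈ ∅
  x = 7: [0↦0, 1↦2, 2↦6, 3↦6, 4↦7, 5↦3, 6↦10, 7↦0, 8↦0, 9↦4, 10↦6]  zeros at y ∈ {0, 7, 8}
  x = 8: [0↦8, 1↦7, 2↦6, 3↦10, 4↦2, 5↦9, 6↦3, 7↦0, 8↦5, 9↦1, 10↦4]  zeros at y ∈ {7}
  x = 9: [0↦6, 1↦2, 2↦7, 3↦4, 4↦9, 5↦5, 6↦8, 7↦1, 8↦0, 9↦10, 10↦3]  zeros at y ∈ {8}
  x = 10: [0↦4, 1↦8, 2↦8, 3↦9, 4↦5, 5↦1, 6↦2, 7↦2, 8↦6, 9↦8, 10↦2]  zeros at y ∈ ∅
Collecting zeros: affine points = {(0, 4), (0, 8), (0, 10), (1, 5), (1, 7), (1, 9), (2, 10), (3, 10), (4, 2), (7, 0), (7, 7), (7, 8), (8, 7), (9, 8)}.
Total count |C(F_11)_aff| = 14.


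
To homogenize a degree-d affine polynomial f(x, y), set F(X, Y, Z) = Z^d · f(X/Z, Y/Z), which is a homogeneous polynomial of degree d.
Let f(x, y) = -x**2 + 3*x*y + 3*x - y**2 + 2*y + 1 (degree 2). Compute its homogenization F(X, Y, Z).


F(X, Y, Z) = -X**2 + 3*X*Y + 3*X*Z - Y**2 + 2*Y*Z + Z**2

deg(f) = 2.
Substitute x = X/Z, y = Y/Z into f, then multiply by Z^2.
  monomial -1·x^2·y^0 ↦ -1·X^2·Y^0·Z^0.
  monomial 3·x^1·y^1 ↦ 3·X^1·Y^1·Z^0.
  monomial 3·x^1·y^0 ↦ 3·X^1·Y^0·Z^1.
  monomial -1·x^0·y^2 ↦ -1·X^0·Y^2·Z^0.
  monomial 2·x^0·y^1 ↦ 2·X^0·Y^1·Z^1.
  monomial 1·x^0·y^0 ↦ 1·X^0·Y^0·Z^2.
Collecting: F(X, Y, Z) = -X**2 + 3*X*Y + 3*X*Z - Y**2 + 2*Y*Z + Z**2.


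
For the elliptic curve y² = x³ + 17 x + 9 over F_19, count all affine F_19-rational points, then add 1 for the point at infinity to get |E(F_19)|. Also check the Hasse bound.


Affine points = {(0, 3), (0, 16), (3, 7), (3, 12), (6, 2), (6, 17), (8, 7), (8, 12), (9, 6), (9, 13), (10, 1), (10, 18), (11, 8), (11, 11), (16, 8), (16, 11), (17, 9), (17, 10)}; affine count = 18; |E(F_19)| = 19.

Discriminant check: Δ ∝ 4a³ + 27b² = 4·17³ + 27·9² = 4·4913 + 27·81 ≡ 8 (mod 19). Nonzero ⇒ E is nonsingular.
For each x ∈ F_19, compute rhs = x³ + 17·x + 9 mod 19, then count y ∈ F_19 with y² ≡ rhs.
  x = 0: rhs = 9, matching y values: 3, 16 (2 points).
  x = 1: rhs = 8, matching y values: none (0 points).
  x = 2: rhs = 13, matching y values: none (0 points).
  x = 3: rhs = 11, matching y values: 7, 12 (2 points).
  x = 4: rhs = 8, matching y values: none (0 points).
  x = 5: rhs = 10, matching y values: none (0 points).
  x = 6: rhs = 4, matching y values: 2, 17 (2 points).
  x = 7: rhs = 15, matching y values: none (0 points).
  x = 8: rhs = 11, matching y values: 7, 12 (2 points).
  x = 9: rhs = 17, matching y values: 6, 13 (2 points).
  x = 10: rhs = 1, matching y values: 1, 18 (2 points).
  x = 11: rhs = 7, matching y values: 8, 11 (2 points).
  x = 12: rhs = 3, matching y values: none (0 points).
  x = 13: rhs = 14, matching y values: none (0 points).
  x = 14: rhs = 8, matching y values: none (0 points).
  x = 15: rhs = 10, matching y values: none (0 points).
  x = 16: rhs = 7, matching y values: 8, 11 (2 points).
  x = 17: rhs = 5, matching y values: 9, 10 (2 points).
  x = 18: rhs = 10, matching y values: none (0 points).
Total affine count: 18.
Full point count |E(F_19)| = 18 + 1 = 19.
Hasse bound: |19 − (19+1)| = |-1| = 1 ≤ 2√19 ≈ 8.7178 ✓.


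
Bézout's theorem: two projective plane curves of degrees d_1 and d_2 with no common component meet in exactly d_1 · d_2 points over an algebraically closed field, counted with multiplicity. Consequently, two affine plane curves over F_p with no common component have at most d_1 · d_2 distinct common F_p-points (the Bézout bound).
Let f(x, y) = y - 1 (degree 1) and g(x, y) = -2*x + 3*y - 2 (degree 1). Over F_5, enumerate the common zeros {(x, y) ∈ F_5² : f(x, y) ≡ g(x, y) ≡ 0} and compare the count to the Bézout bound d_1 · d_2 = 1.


Common zeros: {(3, 1)}; count = 1; Bézout bound = 1.

deg(f) = 1, deg(g) = 1, so Bézout bound = 1.
Scan x ∈ F_5. For each x, list the y ∈ F_5 with f(x, y) ≡ 0 and those with g(x, y) ≡ 0 (mod 5); the common zeros in that column are the intersection.
  x = 0: f ≡ 0 at y ∈ {1}; g ≡ 0 at y ∈ {4}; common: ∅.
  x = 1: f ≡ 0 at y ∈ {1}; g ≡ 0 at y ∈ {3}; common: ∅.
  x = 2: f ≡ 0 at y ∈ {1}; g ≡ 0 at y ∈ {2}; common: ∅.
  x = 3: f ≡ 0 at y ∈ {1}; g ≡ 0 at y ∈ {1}; common: {1}.
  x = 4: f ≡ 0 at y ∈ {1}; g ≡ 0 at y ∈ {0}; common: ∅.
Collecting: common zeros = {(3, 1)}, so the count is 1.
Comparison with the Bézout bound: 1 ≤ 1 = deg(f)·deg(g), as expected for curves with no common component (the bound is attained).


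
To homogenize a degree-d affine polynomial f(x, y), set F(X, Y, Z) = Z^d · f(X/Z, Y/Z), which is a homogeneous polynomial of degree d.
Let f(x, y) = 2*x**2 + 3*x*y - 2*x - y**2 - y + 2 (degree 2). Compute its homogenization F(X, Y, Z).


F(X, Y, Z) = 2*X**2 + 3*X*Y - 2*X*Z - Y**2 - Y*Z + 2*Z**2

deg(f) = 2.
Substitute x = X/Z, y = Y/Z into f, then multiply by Z^2.
  monomial 2·x^2·y^0 ↦ 2·X^2·Y^0·Z^0.
  monomial 3·x^1·y^1 ↦ 3·X^1·Y^1·Z^0.
  monomial -2·x^1·y^0 ↦ -2·X^1·Y^0·Z^1.
  monomial -1·x^0·y^2 ↦ -1·X^0·Y^2·Z^0.
  monomial -1·x^0·y^1 ↦ -1·X^0·Y^1·Z^1.
  monomial 2·x^0·y^0 ↦ 2·X^0·Y^0·Z^2.
Collecting: F(X, Y, Z) = 2*X**2 + 3*X*Y - 2*X*Z - Y**2 - Y*Z + 2*Z**2.


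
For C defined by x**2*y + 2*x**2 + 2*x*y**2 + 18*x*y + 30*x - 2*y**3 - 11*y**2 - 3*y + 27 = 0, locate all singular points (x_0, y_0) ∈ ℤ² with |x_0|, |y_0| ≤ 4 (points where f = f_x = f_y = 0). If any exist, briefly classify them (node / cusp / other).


Singular points: {(-3, -3)}; classification: node.

Compute partial derivatives:
  f_x = 2*x*y + 4*x + 2*y**2 + 18*y + 30.
  f_y = x**2 + 4*x*y + 18*x - 6*y**2 - 22*y - 3.
Scan x_0 ∈ {−4, ..., 4}. For each x_0, f_y(x_0, y) is a polynomial in y; find its integer roots y ∈ {−4, ..., 4}, then test f_x and f at those candidates.
  x = -4: f_y(-4, y) = -6*y**2 - 38*y - 59; no integer root y with |y| ≤ 4.
  x = -3: f_y(-3, y) = -6*y**2 - 34*y - 48; vanishes at y ∈ {-3}. (-3, -3): f_x = 0, f = 0 — SINGULAR.
  x = -2: f_y(-2, y) = -6*y**2 - 30*y - 35; no integer root y with |y| ≤ 4.
  x = -1: f_y(-1, y) = -6*y**2 - 26*y - 20; vanishes at y ∈ {-1}. (-1, -1): f_x = 12 ≠ 0.
  x = 0: f_y(0, y) = -6*y**2 - 22*y - 3; no integer root y with |y| ≤ 4.
  x = 1: f_y(1, y) = -6*y**2 - 18*y + 16; no integer root y with |y| ≤ 4.
  x = 2: f_y(2, y) = -6*y**2 - 14*y + 37; no integer root y with |y| ≤ 4.
  x = 3: f_y(3, y) = -6*y**2 - 10*y + 60; no integer root y with |y| ≤ 4.
  x = 4: f_y(4, y) = -6*y**2 - 6*y + 85; no integer root y with |y| ≤ 4.
Only singular point on the grid: (-3, -3).
Classify: substitute x = -3 + u, y = -3 + v and expand: f = u**2*v - u**2 + 2*u*v**2 - 2*v**3 + v**2.
No constant or linear terms (consistent with a singular point). Quadratic part: -u**2 + v**2. Cubic part: u**2*v + 2*u*v**2 - 2*v**3.
The quadratic part v**2 - u**2 = (v − u)(v + u) splits into two distinct linear factors, so there are two distinct tangent lines y − -3 = ±(x − -3) — this is a node (ordinary double point).
Classification: node.


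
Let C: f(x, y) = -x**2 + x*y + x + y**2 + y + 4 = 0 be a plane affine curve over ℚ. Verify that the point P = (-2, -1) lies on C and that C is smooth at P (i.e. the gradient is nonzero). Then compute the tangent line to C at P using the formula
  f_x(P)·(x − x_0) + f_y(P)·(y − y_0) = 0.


Tangent line at P: 4*x - 3*y + 5 = 0.

Step 1: f(-2, -1) = 0, so P lies on C.
Step 2: partial derivatives
  f_x(x, y) = -2*x + y + 1, f_y(x, y) = x + 2*y + 1.
  f_x(P) = 4, f_y(P) = -3 (gradient nonzero, so P is smooth).
Step 3: tangent line at P: 4·(x − -2) + -3·(y − -1) = 0.
Expanding: 4*x - 3*y + 5 = 0.


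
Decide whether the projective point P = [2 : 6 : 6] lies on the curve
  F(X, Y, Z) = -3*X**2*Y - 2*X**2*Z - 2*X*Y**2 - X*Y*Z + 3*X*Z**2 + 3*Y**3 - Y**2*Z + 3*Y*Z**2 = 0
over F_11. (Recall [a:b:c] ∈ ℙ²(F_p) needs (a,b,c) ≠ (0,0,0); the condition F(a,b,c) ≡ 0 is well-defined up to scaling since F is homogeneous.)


F(2,6,6) ≡ 3 (mod 11); P is NOT on the curve.

Evaluate F(2, 6, 6) term-by-term (mod 11).
  -3*X**2*Y ↦ -3·4·6·1 = -72
  -2*X**2*Z ↦ -2·4·1·6 = -48
  -2*X*Y**2 ↦ -2·2·36·1 = -144
  -X*Y*Z ↦ -1·2·6·6 = -72
  3*X*Z**2 ↦ 3·2·1·36 = 216
  3*Y**3 ↦ 3·1·216·1 = 648
  -Y**2*Z ↦ -1·1·36·6 = -216
  3*Y*Z**2 ↦ 3·1·6·36 = 648
Sum: F(2, 6, 6) = (-72) + (-48) + (-144) + (-72) + (216) + (648) + (-216) + (648) = 960.
Reducing mod 11: 960 ≡ 3 (mod 11).
Since F(a, b, c) ≡ 3 ≠ 0 (mod 11), P does NOT lie on the curve.


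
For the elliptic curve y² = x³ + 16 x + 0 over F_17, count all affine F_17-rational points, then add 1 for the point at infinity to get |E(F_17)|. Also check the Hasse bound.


Affine points = {(0, 0), (1, 0), (4, 3), (4, 14), (5, 1), (5, 16), (7, 8), (7, 9), (10, 2), (10, 15), (12, 4), (12, 13), (13, 5), (13, 12), (16, 0)}; affine count = 15; |E(F_17)| = 16.

Discriminant check: Δ ∝ 4a³ + 27b² = 4·16³ + 27·0² = 4·4096 + 27·0 ≡ 13 (mod 17). Nonzero ⇒ E is nonsingular.
For each x ∈ F_17, compute rhs = x³ + 16·x + 0 mod 17, then count y ∈ F_17 with y² ≡ rhs.
  x = 0: rhs = 0, matching y values: 0 (1 points).
  x = 1: rhs = 0, matching y values: 0 (1 points).
  x = 2: rhs = 6, matching y values: none (0 points).
  x = 3: rhs = 7, matching y values: none (0 points).
  x = 4: rhs = 9, matching y values: 3, 14 (2 points).
  x = 5: rhs = 1, matching y values: 1, 16 (2 points).
  x = 6: rhs = 6, matching y values: none (0 points).
  x = 7: rhs = 13, matching y values: 8, 9 (2 points).
  x = 8: rhs = 11, matching y values: none (0 points).
  x = 9: rhs = 6, matching y values: none (0 points).
  x = 10: rhs = 4, matching y values: 2, 15 (2 points).
  x = 11: rhs = 11, matching y values: none (0 points).
  x = 12: rhs = 16, matching y values: 4, 13 (2 points).
  x = 13: rhs = 8, matching y values: 5, 12 (2 points).
  x = 14: rhs = 10, matching y values: none (0 points).
  x = 15: rhs = 11, matching y values: none (0 points).
  x = 16: rhs = 0, matching y values: 0 (1 points).
Total affine count: 15.
Full point count |E(F_17)| = 15 + 1 = 16.
Hasse bound: |16 − (17+1)| = |-2| = 2 ≤ 2√17 ≈ 8.2462 ✓.


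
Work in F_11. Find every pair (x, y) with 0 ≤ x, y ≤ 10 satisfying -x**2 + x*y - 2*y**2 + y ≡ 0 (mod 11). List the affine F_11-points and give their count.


Affine F_11-points: {(0, 0), (0, 6), (5, 4), (5, 10), (6, 3), (6, 6), (8, 3), (8, 7), (10, 4), (10, 7)}; count = 10.

For each of the 121 pairs (x, y) ∈ F_11², evaluate f(x, y) mod 11. Record the zeros.
  x = 0: [0↦0, 1↦10, 2↦5, 3↦7, 4↦5, 5↦10, 6↦0, 7↦8, 8↦1, 9↦1, 10↦8]  zeros at y ∈ {0, 6}
  x = 1: [0↦10, 1↦10, 2↦6, 3↦9, 4↦8, 5↦3, 6↦5, 7↦3, 8↦8, 9↦9, 10↦6]  zeros at y ∈ ∅
  x = 2: [0↦7, 1↦8, 2↦5, 3↦9, 4↦9, 5↦5, 6↦8, 7↦7, 8↦2, 9↦4, 10↦2]  zeros at y ∈ ∅
  x = 3: [0↦2, 1↦4, 2↦2, 3↦7, 4↦8, 5↦5, 6↦9, 7↦9, 8↦5, 9↦8, 10↦7]  zeros at y ∈ ∅
  x = 4: [0↦6, 1↦9, 2↦8, 3↦3, 4↦5, 5↦3, 6↦8, 7↦9, 8↦6, 9↦10, 10↦10]  zeros at y ∈ ∅
  x = 5: [0↦8, 1↦1, 2↦1, 3↦8, 4↦0, 5↦10, 6↦5, 7↦7, 8↦5, 9↦10, 10↦0]  zeros at y ∈ {4, 10}
  x = 6: [0↦8, 1↦2, 2↦3, 3↦0, 4↦4, 5↦4, 6↦0, 7↦3, 8↦2, 9↦8, 10↦10]  zeros at y ∈ {3, 6}
  x = 7: [0↦6, 1↦1, 2↦3, 3↦1, 4↦6, 5↦7, 6↦4, 7↦8, 8↦8, 9↦4, 10↦7]  zeros at y ∈ ∅
  x = 8: [0↦2, 1↦9, 2↦1, 3↦0, 4↦6, 5↦8, 6↦6, 7↦0, 8↦1, 9↦9, 10↦2]  zeros at y ∈ {3, 7}
  x = 9: [0↦7, 1↦4, 2↦8, 3↦8, 4↦4, 5↦7, 6↦6, 7↦1, 8↦3, 9↦1, 10↦6]  zeros at y ∈ ∅
  x = 10: [0↦10, 1↦8, 2↦2, 3↦3, 4↦0, 5↦4, 6↦4, 7↦0, 8↦3, 9↦2, 10↦8]  zeros at y ∈ {4, 7}
Collecting zeros: affine points = {(0, 0), (0, 6), (5, 4), (5, 10), (6, 3), (6, 6), (8, 3), (8, 7), (10, 4), (10, 7)}.
Total count |C(F_11)_aff| = 10.


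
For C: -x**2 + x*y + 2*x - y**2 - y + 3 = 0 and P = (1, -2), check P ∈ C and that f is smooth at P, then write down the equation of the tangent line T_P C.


Tangent line at P: -2*x + 4*y + 10 = 0.

Step 1: f(1, -2) = 0, so P lies on C.
Step 2: partial derivatives
  f_x(x, y) = -2*x + y + 2, f_y(x, y) = x - 2*y - 1.
  f_x(P) = -2, f_y(P) = 4 (gradient nonzero, so P is smooth).
Step 3: tangent line at P: -2·(x − 1) + 4·(y − -2) = 0.
Expanding: -2*x + 4*y + 10 = 0.


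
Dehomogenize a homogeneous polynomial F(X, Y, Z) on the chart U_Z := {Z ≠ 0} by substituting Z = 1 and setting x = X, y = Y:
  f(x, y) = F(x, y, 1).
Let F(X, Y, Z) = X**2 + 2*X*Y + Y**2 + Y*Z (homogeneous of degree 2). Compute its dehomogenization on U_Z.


f(x, y) = x**2 + 2*x*y + y**2 + y

On U_Z we set Z = 1. Each monomial c·X^i·Y^j·Z^k in F becomes c·x^i·y^j·1^k = c·x^i·y^j.
Substituting Z = 1: F(X, Y, 1) = x**2 + 2*x*y + y**2 + y.
Note: deg(f) ≤ deg(F) = 2; strict inequality happens when F is divisible by Z (lost terms).


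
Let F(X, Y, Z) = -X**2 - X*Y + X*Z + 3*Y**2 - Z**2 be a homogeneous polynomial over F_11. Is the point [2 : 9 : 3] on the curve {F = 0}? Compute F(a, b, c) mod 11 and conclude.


F(2,9,3) ≡ 9 (mod 11); P is NOT on the curve.

Evaluate F(2, 9, 3) term-by-term (mod 11).
  -X**2 ↦ -1·4·1·1 = -4
  -X*Y ↦ -1·2·9·1 = -18
  X*Z ↦ 1·2·1·3 = 6
  3*Y**2 ↦ 3·1·81·1 = 243
  -Z**2 ↦ -1·1·1·9 = -9
Sum: F(2, 9, 3) = (-4) + (-18) + (6) + (243) + (-9) = 218.
Reducing mod 11: 218 ≡ 9 (mod 11).
Since F(a, b, c) ≡ 9 ≠ 0 (mod 11), P does NOT lie on the curve.


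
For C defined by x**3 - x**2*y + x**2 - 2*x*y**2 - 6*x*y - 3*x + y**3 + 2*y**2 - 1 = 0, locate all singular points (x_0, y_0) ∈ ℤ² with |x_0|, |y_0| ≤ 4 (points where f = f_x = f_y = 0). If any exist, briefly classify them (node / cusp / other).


Singular points: {(-1, -1)}; classification: node.

Compute partial derivatives:
  f_x = 3*x**2 - 2*x*y + 2*x - 2*y**2 - 6*y - 3.
  f_y = -x**2 - 4*x*y - 6*x + 3*y**2 + 4*y.
Scan x_0 ∈ {−4, ..., 4}. For each x_0, f_y(x_0, y) is a polynomial in y; find its integer roots y ∈ {−4, ..., 4}, then test f_x and f at those candidates.
  x = -4: f_y(-4, y) = 3*y**2 + 20*y + 8; no integer root y with |y| ≤ 4.
  x = -3: f_y(-3, y) = 3*y**2 + 16*y + 9; no integer root y with |y| ≤ 4.
  x = -2: f_y(-2, y) = 3*y**2 + 12*y + 8; no integer root y with |y| ≤ 4.
  x = -1: f_y(-1, y) = 3*y**2 + 8*y + 5; vanishes at y ∈ {-1}. (-1, -1): f_x = 0, f = 0 — SINGULAR.
  x = 0: f_y(0, y) = 3*y**2 + 4*y; vanishes at y ∈ {0}. (0, 0): f_x = -3 ≠ 0.
  x = 1: f_y(1, y) = 3*y**2 - 7; no integer root y with |y| ≤ 4.
  x = 2: f_y(2, y) = 3*y**2 - 4*y - 16; no integer root y with |y| ≤ 4.
  x = 3: f_y(3, y) = 3*y**2 - 8*y - 27; no integer root y with |y| ≤ 4.
  x = 4: f_y(4, y) = 3*y**2 - 12*y - 40; no integer root y with |y| ≤ 4.
Only singular point on the grid: (-1, -1).
Classify: substitute x = -1 + u, y = -1 + v and expand: f = u**3 - u**2*v - u**2 - 2*u*v**2 + v**3 + v**2.
No constant or linear terms (consistent with a singular point). Quadratic part: -u**2 + v**2. Cubic part: u**3 - u**2*v - 2*u*v**2 + v**3.
The quadratic part v**2 - u**2 = (v − u)(v + u) splits into two distinct linear factors, so there are two distinct tangent lines y − -1 = ±(x − -1) — this is a node (ordinary double point).
Classification: node.


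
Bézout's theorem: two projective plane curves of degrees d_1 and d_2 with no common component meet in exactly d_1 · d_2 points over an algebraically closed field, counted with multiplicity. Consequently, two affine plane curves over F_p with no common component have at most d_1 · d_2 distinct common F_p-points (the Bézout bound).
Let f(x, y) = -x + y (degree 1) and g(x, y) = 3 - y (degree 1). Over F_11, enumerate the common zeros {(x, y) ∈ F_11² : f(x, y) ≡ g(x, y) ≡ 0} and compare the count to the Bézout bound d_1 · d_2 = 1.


Common zeros: {(3, 3)}; count = 1; Bézout bound = 1.

deg(f) = 1, deg(g) = 1, so Bézout bound = 1.
Scan x ∈ F_11. For each x, list the y ∈ F_11 with f(x, y) ≡ 0 and those with g(x, y) ≡ 0 (mod 11); the common zeros in that column are the intersection.
  x = 0: f ≡ 0 at y ∈ {0}; g ≡ 0 at y ∈ {3}; common: ∅.
  x = 1: f ≡ 0 at y ∈ {1}; g ≡ 0 at y ∈ {3}; common: ∅.
  x = 2: f ≡ 0 at y ∈ {2}; g ≡ 0 at y ∈ {3}; common: ∅.
  x = 3: f ≡ 0 at y ∈ {3}; g ≡ 0 at y ∈ {3}; common: {3}.
  x = 4: f ≡ 0 at y ∈ {4}; g ≡ 0 at y ∈ {3}; common: ∅.
  x = 5: f ≡ 0 at y ∈ {5}; g ≡ 0 at y ∈ {3}; common: ∅.
  x = 6: f ≡ 0 at y ∈ {6}; g ≡ 0 at y ∈ {3}; common: ∅.
  x = 7: f ≡ 0 at y ∈ {7}; g ≡ 0 at y ∈ {3}; common: ∅.
  x = 8: f ≡ 0 at y ∈ {8}; g ≡ 0 at y ∈ {3}; common: ∅.
  x = 9: f ≡ 0 at y ∈ {9}; g ≡ 0 at y ∈ {3}; common: ∅.
  x = 10: f ≡ 0 at y ∈ {10}; g ≡ 0 at y ∈ {3}; common: ∅.
Collecting: common zeros = {(3, 3)}, so the count is 1.
Comparison with the Bézout bound: 1 ≤ 1 = deg(f)·deg(g), as expected for curves with no common component (the bound is attained).


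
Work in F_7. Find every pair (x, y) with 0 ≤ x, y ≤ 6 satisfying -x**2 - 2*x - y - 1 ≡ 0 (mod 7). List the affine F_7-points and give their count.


Affine F_7-points: {(0, 6), (1, 3), (2, 5), (3, 5), (4, 3), (5, 6), (6, 0)}; count = 7.

For each of the 49 pairs (x, y) ∈ F_7², evaluate f(x, y) mod 7. Record the zeros.
  x = 0: [0↦6, 1↦5, 2↦4, 3↦3, 4↦2, 5↦1, 6↦0]  zeros at y ∈ {6}
  x = 1: [0↦3, 1↦2, 2↦1, 3↦0, 4↦6, 5↦5, 6↦4]  zeros at y ∈ {3}
  x = 2: [0↦5, 1↦4, 2↦3, 3↦2, 4↦1, 5↦0, 6↦6]  zeros at y ∈ {5}
  x = 3: [0↦5, 1↦4, 2↦3, 3↦2, 4↦1, 5↦0, 6↦6]  zeros at y ∈ {5}
  x = 4: [0↦3, 1↦2, 2↦1, 3↦0, 4↦6, 5↦5, 6↦4]  zeros at y ∈ {3}
  x = 5: [0↦6, 1↦5, 2↦4, 3↦3, 4↦2, 5↦1, 6↦0]  zeros at y ∈ {6}
  x = 6: [0↦0, 1↦6, 2↦5, 3↦4, 4↦3, 5↦2, 6↦1]  zeros at y ∈ {0}
Collecting zeros: affine points = {(0, 6), (1, 3), (2, 5), (3, 5), (4, 3), (5, 6), (6, 0)}.
Total count |C(F_7)_aff| = 7.
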